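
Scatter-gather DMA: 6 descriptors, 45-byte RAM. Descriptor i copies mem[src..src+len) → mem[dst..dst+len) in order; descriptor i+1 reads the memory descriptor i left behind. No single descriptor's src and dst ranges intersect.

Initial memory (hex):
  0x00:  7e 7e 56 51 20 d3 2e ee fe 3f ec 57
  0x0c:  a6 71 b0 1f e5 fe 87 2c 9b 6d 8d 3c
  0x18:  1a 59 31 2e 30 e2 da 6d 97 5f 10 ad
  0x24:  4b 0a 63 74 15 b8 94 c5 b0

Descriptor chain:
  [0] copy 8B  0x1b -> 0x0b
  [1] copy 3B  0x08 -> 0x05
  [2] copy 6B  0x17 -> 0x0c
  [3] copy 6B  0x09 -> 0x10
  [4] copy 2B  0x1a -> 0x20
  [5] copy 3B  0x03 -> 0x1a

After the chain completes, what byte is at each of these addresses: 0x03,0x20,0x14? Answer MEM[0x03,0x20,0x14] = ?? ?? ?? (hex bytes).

MEM[0x03,0x20,0x14] = 51 31 1a

D0: mem[0x0b..0x12] <- [2e 30 e2 da 6d 97 5f 10]
D1: mem[0x05..0x07] <- [fe 3f ec]
D2: mem[0x0c..0x11] <- [3c 1a 59 31 2e 30]
D3: mem[0x10..0x15] <- [3f ec 2e 3c 1a 59]
D4: mem[0x20..0x21] <- [31 2e]
D5: mem[0x1a..0x1c] <- [51 20 fe]
query mem[0x03]=0x51, mem[0x20]=0x31, mem[0x14]=0x1a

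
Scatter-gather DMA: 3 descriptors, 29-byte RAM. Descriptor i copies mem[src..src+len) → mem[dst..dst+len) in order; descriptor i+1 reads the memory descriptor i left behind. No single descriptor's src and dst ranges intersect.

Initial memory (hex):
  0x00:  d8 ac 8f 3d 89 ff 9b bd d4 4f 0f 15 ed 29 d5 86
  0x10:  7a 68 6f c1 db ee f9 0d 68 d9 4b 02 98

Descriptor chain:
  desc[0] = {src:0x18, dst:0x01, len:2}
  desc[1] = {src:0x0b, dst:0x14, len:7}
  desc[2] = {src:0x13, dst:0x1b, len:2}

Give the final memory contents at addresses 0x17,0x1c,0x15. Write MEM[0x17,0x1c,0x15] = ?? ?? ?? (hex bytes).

MEM[0x17,0x1c,0x15] = d5 15 ed

#0 dst[0x01+2] := {0x68,0xd9}
#1 dst[0x14+7] := {0x15,0xed,0x29,0xd5,0x86,0x7a,0x68}
#2 dst[0x1b+2] := {0xc1,0x15}
query mem[0x17]=0xd5, mem[0x1c]=0x15, mem[0x15]=0xed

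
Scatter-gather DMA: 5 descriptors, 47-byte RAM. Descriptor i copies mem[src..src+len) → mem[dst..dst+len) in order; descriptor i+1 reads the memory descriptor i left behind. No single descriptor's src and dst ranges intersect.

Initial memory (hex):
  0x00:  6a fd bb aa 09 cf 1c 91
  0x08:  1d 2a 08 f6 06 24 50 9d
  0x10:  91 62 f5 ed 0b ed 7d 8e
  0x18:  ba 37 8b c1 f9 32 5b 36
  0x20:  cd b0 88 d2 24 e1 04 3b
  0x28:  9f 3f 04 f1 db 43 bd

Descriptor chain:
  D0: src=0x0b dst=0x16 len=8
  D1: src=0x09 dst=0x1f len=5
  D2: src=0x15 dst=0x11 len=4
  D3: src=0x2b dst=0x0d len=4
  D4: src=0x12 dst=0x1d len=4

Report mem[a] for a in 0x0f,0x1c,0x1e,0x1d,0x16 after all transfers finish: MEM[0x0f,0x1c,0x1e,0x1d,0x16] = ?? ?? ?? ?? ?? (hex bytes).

  after D0: wrote 8B at 0x16 = f60624509d9162f5
  after D1: wrote 5B at 0x1f = 2a08f60624
  after D2: wrote 4B at 0x11 = edf60624
  after D3: wrote 4B at 0x0d = f1db43bd
  after D4: wrote 4B at 0x1d = f60624ed
query mem[0x0f]=0x43, mem[0x1c]=0x62, mem[0x1e]=0x06, mem[0x1d]=0xf6, mem[0x16]=0xf6

MEM[0x0f,0x1c,0x1e,0x1d,0x16] = 43 62 06 f6 f6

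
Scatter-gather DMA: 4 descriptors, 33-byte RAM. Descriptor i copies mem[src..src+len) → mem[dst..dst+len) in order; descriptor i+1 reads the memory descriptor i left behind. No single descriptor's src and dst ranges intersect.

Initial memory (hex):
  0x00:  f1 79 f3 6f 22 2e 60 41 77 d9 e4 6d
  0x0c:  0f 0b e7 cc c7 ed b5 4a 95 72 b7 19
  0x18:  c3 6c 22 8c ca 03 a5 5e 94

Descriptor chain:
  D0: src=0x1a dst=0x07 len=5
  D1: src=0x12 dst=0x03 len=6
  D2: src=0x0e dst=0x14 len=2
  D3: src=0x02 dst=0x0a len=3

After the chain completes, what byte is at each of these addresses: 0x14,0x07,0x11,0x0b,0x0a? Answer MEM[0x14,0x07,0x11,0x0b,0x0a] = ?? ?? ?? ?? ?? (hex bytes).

D0: mem[0x07..0x0b] <- [22 8c ca 03 a5]
D1: mem[0x03..0x08] <- [b5 4a 95 72 b7 19]
D2: mem[0x14..0x15] <- [e7 cc]
D3: mem[0x0a..0x0c] <- [f3 b5 4a]
query mem[0x14]=0xe7, mem[0x07]=0xb7, mem[0x11]=0xed, mem[0x0b]=0xb5, mem[0x0a]=0xf3

MEM[0x14,0x07,0x11,0x0b,0x0a] = e7 b7 ed b5 f3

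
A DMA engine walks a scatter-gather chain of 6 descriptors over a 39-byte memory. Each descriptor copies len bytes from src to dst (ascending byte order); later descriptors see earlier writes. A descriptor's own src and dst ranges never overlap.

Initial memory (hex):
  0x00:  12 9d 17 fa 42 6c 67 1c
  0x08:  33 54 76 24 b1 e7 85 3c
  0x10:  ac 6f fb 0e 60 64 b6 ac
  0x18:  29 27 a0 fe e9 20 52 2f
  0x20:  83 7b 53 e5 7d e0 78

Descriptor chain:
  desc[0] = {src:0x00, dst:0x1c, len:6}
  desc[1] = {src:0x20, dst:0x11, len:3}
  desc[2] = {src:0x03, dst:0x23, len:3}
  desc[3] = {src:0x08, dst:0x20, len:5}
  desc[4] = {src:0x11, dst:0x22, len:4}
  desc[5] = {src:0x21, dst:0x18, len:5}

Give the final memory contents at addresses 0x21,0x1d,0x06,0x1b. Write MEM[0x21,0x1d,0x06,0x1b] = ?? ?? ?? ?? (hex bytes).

D0: mem[0x1c..0x21] <- [12 9d 17 fa 42 6c]
D1: mem[0x11..0x13] <- [42 6c 53]
D2: mem[0x23..0x25] <- [fa 42 6c]
D3: mem[0x20..0x24] <- [33 54 76 24 b1]
D4: mem[0x22..0x25] <- [42 6c 53 60]
D5: mem[0x18..0x1c] <- [54 42 6c 53 60]
query mem[0x21]=0x54, mem[0x1d]=0x9d, mem[0x06]=0x67, mem[0x1b]=0x53

MEM[0x21,0x1d,0x06,0x1b] = 54 9d 67 53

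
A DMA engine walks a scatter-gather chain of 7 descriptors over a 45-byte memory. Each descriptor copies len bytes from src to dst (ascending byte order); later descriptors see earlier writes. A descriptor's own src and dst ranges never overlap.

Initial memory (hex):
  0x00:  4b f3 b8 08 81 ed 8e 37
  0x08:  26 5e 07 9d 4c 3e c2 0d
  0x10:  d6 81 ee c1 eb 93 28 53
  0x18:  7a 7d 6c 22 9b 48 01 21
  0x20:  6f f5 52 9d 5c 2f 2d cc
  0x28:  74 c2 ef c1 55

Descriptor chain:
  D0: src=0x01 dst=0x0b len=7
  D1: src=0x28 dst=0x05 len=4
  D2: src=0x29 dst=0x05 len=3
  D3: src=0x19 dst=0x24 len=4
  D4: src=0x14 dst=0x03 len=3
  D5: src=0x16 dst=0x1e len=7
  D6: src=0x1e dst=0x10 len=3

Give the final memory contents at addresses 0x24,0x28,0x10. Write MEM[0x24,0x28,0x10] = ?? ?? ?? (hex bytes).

[0] 0x01->0x0b len=7 : f3 b8 08 81 ed 8e 37
[1] 0x28->0x05 len=4 : 74 c2 ef c1
[2] 0x29->0x05 len=3 : c2 ef c1
[3] 0x19->0x24 len=4 : 7d 6c 22 9b
[4] 0x14->0x03 len=3 : eb 93 28
[5] 0x16->0x1e len=7 : 28 53 7a 7d 6c 22 9b
[6] 0x1e->0x10 len=3 : 28 53 7a
query mem[0x24]=0x9b, mem[0x28]=0x74, mem[0x10]=0x28

MEM[0x24,0x28,0x10] = 9b 74 28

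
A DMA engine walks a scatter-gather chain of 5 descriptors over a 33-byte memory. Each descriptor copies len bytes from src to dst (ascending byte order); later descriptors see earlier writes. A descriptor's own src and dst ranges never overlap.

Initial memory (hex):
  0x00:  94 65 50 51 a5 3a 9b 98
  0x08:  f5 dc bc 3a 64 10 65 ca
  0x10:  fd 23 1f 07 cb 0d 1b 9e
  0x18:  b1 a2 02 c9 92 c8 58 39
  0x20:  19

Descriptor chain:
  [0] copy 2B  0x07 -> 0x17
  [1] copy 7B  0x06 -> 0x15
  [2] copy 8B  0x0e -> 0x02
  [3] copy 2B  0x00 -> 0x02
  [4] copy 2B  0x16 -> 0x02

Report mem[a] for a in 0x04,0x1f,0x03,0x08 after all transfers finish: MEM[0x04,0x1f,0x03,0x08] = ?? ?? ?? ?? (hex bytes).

MEM[0x04,0x1f,0x03,0x08] = fd 39 f5 cb

#0 dst[0x17+2] := {0x98,0xf5}
#1 dst[0x15+7] := {0x9b,0x98,0xf5,0xdc,0xbc,0x3a,0x64}
#2 dst[0x02+8] := {0x65,0xca,0xfd,0x23,0x1f,0x07,0xcb,0x9b}
#3 dst[0x02+2] := {0x94,0x65}
#4 dst[0x02+2] := {0x98,0xf5}
query mem[0x04]=0xfd, mem[0x1f]=0x39, mem[0x03]=0xf5, mem[0x08]=0xcb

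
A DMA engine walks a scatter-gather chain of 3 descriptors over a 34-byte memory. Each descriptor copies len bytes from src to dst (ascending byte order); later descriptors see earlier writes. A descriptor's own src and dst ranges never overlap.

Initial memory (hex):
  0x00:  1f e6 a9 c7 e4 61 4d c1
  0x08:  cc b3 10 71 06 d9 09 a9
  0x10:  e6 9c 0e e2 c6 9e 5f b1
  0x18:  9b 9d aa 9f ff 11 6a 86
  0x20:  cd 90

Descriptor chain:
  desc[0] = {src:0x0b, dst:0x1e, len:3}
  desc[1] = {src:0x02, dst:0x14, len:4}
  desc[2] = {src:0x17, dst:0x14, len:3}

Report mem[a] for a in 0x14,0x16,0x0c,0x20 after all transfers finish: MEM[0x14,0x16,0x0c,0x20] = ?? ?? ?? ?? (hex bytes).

MEM[0x14,0x16,0x0c,0x20] = 61 9d 06 d9

[0] 0x0b->0x1e len=3 : 71 06 d9
[1] 0x02->0x14 len=4 : a9 c7 e4 61
[2] 0x17->0x14 len=3 : 61 9b 9d
query mem[0x14]=0x61, mem[0x16]=0x9d, mem[0x0c]=0x06, mem[0x20]=0xd9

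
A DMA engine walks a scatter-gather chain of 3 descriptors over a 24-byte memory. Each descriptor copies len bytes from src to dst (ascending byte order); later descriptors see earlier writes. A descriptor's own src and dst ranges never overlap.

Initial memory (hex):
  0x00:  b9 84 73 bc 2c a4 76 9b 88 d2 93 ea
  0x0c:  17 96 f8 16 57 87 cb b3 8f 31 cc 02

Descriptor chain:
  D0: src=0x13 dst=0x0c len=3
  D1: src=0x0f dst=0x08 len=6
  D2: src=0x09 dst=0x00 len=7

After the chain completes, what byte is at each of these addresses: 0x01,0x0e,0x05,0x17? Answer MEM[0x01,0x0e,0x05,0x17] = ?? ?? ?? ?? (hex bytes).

MEM[0x01,0x0e,0x05,0x17] = 87 31 31 02

  after D0: wrote 3B at 0x0c = b38f31
  after D1: wrote 6B at 0x08 = 165787cbb38f
  after D2: wrote 7B at 0x00 = 5787cbb38f3116
query mem[0x01]=0x87, mem[0x0e]=0x31, mem[0x05]=0x31, mem[0x17]=0x02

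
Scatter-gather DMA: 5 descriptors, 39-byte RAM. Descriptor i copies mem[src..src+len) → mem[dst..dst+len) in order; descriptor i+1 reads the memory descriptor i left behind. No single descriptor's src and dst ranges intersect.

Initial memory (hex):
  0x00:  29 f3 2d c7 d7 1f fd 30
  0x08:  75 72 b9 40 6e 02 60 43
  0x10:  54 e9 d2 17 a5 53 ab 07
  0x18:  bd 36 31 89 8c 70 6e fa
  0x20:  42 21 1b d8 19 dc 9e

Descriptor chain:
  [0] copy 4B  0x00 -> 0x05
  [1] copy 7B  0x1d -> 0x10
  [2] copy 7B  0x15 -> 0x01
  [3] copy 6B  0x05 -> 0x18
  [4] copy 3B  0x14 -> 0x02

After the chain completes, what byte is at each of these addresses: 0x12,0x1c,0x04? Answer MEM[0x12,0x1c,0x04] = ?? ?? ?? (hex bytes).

MEM[0x12,0x1c,0x04] = fa 72 d8

#0 dst[0x05+4] := {0x29,0xf3,0x2d,0xc7}
#1 dst[0x10+7] := {0x70,0x6e,0xfa,0x42,0x21,0x1b,0xd8}
#2 dst[0x01+7] := {0x1b,0xd8,0x07,0xbd,0x36,0x31,0x89}
#3 dst[0x18+6] := {0x36,0x31,0x89,0xc7,0x72,0xb9}
#4 dst[0x02+3] := {0x21,0x1b,0xd8}
query mem[0x12]=0xfa, mem[0x1c]=0x72, mem[0x04]=0xd8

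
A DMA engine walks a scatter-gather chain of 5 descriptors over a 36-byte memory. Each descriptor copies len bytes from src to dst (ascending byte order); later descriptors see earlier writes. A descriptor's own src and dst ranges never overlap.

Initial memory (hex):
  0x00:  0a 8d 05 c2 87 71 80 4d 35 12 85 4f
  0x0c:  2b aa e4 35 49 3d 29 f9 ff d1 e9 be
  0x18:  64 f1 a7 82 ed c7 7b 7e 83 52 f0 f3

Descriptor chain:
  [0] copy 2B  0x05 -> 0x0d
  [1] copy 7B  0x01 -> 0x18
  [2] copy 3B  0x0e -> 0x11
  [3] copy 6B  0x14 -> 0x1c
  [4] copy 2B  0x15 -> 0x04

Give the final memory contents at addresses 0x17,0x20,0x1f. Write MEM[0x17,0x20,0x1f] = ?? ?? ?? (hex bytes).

MEM[0x17,0x20,0x1f] = be 8d be

[0] 0x05->0x0d len=2 : 71 80
[1] 0x01->0x18 len=7 : 8d 05 c2 87 71 80 4d
[2] 0x0e->0x11 len=3 : 80 35 49
[3] 0x14->0x1c len=6 : ff d1 e9 be 8d 05
[4] 0x15->0x04 len=2 : d1 e9
query mem[0x17]=0xbe, mem[0x20]=0x8d, mem[0x1f]=0xbe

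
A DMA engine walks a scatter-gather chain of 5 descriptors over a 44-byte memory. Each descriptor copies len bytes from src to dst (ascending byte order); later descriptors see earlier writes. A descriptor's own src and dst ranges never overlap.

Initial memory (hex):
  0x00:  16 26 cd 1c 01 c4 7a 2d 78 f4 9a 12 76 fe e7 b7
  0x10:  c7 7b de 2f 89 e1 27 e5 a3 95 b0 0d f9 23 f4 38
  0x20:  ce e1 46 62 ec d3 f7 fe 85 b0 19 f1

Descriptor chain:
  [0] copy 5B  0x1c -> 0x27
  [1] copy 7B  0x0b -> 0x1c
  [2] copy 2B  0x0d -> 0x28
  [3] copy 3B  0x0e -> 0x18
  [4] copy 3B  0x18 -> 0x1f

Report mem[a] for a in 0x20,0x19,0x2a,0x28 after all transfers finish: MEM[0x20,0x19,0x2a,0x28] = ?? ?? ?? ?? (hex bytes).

MEM[0x20,0x19,0x2a,0x28] = b7 b7 38 fe

#0 dst[0x27+5] := {0xf9,0x23,0xf4,0x38,0xce}
#1 dst[0x1c+7] := {0x12,0x76,0xfe,0xe7,0xb7,0xc7,0x7b}
#2 dst[0x28+2] := {0xfe,0xe7}
#3 dst[0x18+3] := {0xe7,0xb7,0xc7}
#4 dst[0x1f+3] := {0xe7,0xb7,0xc7}
query mem[0x20]=0xb7, mem[0x19]=0xb7, mem[0x2a]=0x38, mem[0x28]=0xfe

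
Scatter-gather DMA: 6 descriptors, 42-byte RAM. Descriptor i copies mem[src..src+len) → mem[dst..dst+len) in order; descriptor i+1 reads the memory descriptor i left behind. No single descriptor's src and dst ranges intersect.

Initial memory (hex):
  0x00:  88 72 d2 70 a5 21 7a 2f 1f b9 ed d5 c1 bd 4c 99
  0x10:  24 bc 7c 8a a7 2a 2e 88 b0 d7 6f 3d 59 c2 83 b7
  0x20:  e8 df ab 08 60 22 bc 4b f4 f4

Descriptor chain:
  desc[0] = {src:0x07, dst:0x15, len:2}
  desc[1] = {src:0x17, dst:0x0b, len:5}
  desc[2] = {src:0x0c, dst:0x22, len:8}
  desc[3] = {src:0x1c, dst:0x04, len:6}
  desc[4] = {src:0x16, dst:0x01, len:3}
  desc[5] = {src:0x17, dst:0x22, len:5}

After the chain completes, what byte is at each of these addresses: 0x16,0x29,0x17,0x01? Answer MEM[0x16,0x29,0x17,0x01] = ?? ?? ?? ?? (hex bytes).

MEM[0x16,0x29,0x17,0x01] = 1f 8a 88 1f

  after D0: wrote 2B at 0x15 = 2f1f
  after D1: wrote 5B at 0x0b = 88b0d76f3d
  after D2: wrote 8B at 0x22 = b0d76f3d24bc7c8a
  after D3: wrote 6B at 0x04 = 59c283b7e8df
  after D4: wrote 3B at 0x01 = 1f88b0
  after D5: wrote 5B at 0x22 = 88b0d76f3d
query mem[0x16]=0x1f, mem[0x29]=0x8a, mem[0x17]=0x88, mem[0x01]=0x1f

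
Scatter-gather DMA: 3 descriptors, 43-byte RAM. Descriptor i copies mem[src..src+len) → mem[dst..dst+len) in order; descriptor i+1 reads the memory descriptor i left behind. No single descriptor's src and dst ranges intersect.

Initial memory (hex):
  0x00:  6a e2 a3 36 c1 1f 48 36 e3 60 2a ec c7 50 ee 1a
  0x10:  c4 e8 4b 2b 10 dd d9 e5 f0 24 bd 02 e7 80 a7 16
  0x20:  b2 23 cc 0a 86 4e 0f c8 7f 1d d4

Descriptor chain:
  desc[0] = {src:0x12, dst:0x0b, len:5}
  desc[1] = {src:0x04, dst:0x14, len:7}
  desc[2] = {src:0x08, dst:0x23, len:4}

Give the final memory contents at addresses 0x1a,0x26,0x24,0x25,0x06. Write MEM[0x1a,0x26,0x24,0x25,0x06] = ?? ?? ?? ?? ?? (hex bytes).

MEM[0x1a,0x26,0x24,0x25,0x06] = 2a 4b 60 2a 48

#0 dst[0x0b+5] := {0x4b,0x2b,0x10,0xdd,0xd9}
#1 dst[0x14+7] := {0xc1,0x1f,0x48,0x36,0xe3,0x60,0x2a}
#2 dst[0x23+4] := {0xe3,0x60,0x2a,0x4b}
query mem[0x1a]=0x2a, mem[0x26]=0x4b, mem[0x24]=0x60, mem[0x25]=0x2a, mem[0x06]=0x48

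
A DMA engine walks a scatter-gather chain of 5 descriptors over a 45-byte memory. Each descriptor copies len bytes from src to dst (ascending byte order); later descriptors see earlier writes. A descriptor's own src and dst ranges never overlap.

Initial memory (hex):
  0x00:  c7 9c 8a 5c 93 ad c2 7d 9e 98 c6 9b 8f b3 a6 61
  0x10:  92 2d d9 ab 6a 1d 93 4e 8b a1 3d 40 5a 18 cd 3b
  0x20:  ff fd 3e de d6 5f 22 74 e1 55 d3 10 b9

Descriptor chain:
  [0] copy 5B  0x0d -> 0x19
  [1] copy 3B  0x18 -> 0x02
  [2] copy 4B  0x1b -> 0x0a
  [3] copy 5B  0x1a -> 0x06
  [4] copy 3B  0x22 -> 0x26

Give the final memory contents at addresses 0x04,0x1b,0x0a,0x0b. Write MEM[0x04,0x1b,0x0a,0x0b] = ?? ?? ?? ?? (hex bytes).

#0 dst[0x19+5] := {0xb3,0xa6,0x61,0x92,0x2d}
#1 dst[0x02+3] := {0x8b,0xb3,0xa6}
#2 dst[0x0a+4] := {0x61,0x92,0x2d,0xcd}
#3 dst[0x06+5] := {0xa6,0x61,0x92,0x2d,0xcd}
#4 dst[0x26+3] := {0x3e,0xde,0xd6}
query mem[0x04]=0xa6, mem[0x1b]=0x61, mem[0x0a]=0xcd, mem[0x0b]=0x92

MEM[0x04,0x1b,0x0a,0x0b] = a6 61 cd 92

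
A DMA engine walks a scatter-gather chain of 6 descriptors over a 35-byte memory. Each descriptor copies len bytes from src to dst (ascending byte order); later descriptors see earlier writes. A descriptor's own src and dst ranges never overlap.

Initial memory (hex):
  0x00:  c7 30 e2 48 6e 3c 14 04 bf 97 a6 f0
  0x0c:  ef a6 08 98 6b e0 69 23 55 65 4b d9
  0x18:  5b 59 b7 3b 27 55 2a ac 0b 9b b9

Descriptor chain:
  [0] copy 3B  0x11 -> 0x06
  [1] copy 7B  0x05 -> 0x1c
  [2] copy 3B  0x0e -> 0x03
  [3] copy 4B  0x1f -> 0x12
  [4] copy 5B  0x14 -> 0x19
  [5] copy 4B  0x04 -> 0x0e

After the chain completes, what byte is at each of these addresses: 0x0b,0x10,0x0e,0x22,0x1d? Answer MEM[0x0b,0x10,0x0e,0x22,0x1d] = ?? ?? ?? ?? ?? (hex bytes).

[0] 0x11->0x06 len=3 : e0 69 23
[1] 0x05->0x1c len=7 : 3c e0 69 23 97 a6 f0
[2] 0x0e->0x03 len=3 : 08 98 6b
[3] 0x1f->0x12 len=4 : 23 97 a6 f0
[4] 0x14->0x19 len=5 : a6 f0 4b d9 5b
[5] 0x04->0x0e len=4 : 98 6b e0 69
query mem[0x0b]=0xf0, mem[0x10]=0xe0, mem[0x0e]=0x98, mem[0x22]=0xf0, mem[0x1d]=0x5b

MEM[0x0b,0x10,0x0e,0x22,0x1d] = f0 e0 98 f0 5b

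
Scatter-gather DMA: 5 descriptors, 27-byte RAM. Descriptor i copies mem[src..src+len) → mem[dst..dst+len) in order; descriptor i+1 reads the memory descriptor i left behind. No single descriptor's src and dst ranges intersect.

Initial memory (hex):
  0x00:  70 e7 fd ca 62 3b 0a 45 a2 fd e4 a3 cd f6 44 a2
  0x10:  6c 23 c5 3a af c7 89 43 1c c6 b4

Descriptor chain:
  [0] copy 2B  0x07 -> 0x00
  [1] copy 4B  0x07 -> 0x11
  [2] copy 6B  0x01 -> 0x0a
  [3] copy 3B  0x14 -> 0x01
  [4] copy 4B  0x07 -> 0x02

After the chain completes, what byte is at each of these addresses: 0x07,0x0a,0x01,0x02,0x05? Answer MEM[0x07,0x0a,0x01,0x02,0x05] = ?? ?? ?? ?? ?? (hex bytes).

#0 dst[0x00+2] := {0x45,0xa2}
#1 dst[0x11+4] := {0x45,0xa2,0xfd,0xe4}
#2 dst[0x0a+6] := {0xa2,0xfd,0xca,0x62,0x3b,0x0a}
#3 dst[0x01+3] := {0xe4,0xc7,0x89}
#4 dst[0x02+4] := {0x45,0xa2,0xfd,0xa2}
query mem[0x07]=0x45, mem[0x0a]=0xa2, mem[0x01]=0xe4, mem[0x02]=0x45, mem[0x05]=0xa2

MEM[0x07,0x0a,0x01,0x02,0x05] = 45 a2 e4 45 a2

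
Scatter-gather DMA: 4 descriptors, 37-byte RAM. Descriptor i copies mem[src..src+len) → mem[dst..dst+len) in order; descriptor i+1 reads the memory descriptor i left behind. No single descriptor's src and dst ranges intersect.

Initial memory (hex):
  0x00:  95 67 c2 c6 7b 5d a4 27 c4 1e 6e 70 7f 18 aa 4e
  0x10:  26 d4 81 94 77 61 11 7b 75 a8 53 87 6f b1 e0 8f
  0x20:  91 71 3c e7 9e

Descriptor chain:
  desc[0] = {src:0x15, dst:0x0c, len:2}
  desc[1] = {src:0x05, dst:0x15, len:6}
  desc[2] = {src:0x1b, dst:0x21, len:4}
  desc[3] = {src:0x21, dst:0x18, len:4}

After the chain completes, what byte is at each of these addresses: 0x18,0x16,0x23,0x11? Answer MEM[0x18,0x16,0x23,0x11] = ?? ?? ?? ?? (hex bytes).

[0] 0x15->0x0c len=2 : 61 11
[1] 0x05->0x15 len=6 : 5d a4 27 c4 1e 6e
[2] 0x1b->0x21 len=4 : 87 6f b1 e0
[3] 0x21->0x18 len=4 : 87 6f b1 e0
query mem[0x18]=0x87, mem[0x16]=0xa4, mem[0x23]=0xb1, mem[0x11]=0xd4

MEM[0x18,0x16,0x23,0x11] = 87 a4 b1 d4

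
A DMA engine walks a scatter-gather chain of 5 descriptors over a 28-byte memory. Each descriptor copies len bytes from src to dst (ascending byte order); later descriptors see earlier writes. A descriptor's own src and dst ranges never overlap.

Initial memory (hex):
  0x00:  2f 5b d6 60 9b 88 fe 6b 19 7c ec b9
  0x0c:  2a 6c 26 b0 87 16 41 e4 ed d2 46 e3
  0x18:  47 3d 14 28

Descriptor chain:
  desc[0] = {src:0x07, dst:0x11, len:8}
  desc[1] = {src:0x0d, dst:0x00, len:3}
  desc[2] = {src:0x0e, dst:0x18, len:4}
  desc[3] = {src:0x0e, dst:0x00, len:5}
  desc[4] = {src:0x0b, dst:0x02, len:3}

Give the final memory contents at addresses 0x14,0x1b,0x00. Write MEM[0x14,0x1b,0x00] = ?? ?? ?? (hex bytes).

MEM[0x14,0x1b,0x00] = ec 6b 26

D0: mem[0x11..0x18] <- [6b 19 7c ec b9 2a 6c 26]
D1: mem[0x00..0x02] <- [6c 26 b0]
D2: mem[0x18..0x1b] <- [26 b0 87 6b]
D3: mem[0x00..0x04] <- [26 b0 87 6b 19]
D4: mem[0x02..0x04] <- [b9 2a 6c]
query mem[0x14]=0xec, mem[0x1b]=0x6b, mem[0x00]=0x26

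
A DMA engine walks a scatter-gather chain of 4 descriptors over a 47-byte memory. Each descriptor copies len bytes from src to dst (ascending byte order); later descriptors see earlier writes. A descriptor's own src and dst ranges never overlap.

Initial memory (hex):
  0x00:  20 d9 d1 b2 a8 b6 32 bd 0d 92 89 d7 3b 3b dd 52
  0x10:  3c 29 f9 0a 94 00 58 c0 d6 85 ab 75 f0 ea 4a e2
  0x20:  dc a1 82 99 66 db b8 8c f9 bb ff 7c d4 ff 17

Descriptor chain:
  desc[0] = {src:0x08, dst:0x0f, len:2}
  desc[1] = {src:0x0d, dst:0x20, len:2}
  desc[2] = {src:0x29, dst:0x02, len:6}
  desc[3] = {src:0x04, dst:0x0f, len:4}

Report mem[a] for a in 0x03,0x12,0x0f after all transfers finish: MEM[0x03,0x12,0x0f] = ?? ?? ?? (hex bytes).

MEM[0x03,0x12,0x0f] = ff 17 7c

  after D0: wrote 2B at 0x0f = 0d92
  after D1: wrote 2B at 0x20 = 3bdd
  after D2: wrote 6B at 0x02 = bbff7cd4ff17
  after D3: wrote 4B at 0x0f = 7cd4ff17
query mem[0x03]=0xff, mem[0x12]=0x17, mem[0x0f]=0x7c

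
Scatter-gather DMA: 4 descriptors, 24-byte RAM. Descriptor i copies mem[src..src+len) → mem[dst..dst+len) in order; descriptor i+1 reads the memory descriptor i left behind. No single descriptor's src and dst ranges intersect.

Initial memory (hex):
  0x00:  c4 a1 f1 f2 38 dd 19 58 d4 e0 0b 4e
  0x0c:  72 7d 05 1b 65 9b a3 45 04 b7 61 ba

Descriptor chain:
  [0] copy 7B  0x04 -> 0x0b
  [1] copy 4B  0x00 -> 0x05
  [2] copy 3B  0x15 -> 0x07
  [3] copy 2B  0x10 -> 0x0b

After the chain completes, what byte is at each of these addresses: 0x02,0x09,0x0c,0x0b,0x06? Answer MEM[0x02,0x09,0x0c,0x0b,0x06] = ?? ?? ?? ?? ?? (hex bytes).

#0 dst[0x0b+7] := {0x38,0xdd,0x19,0x58,0xd4,0xe0,0x0b}
#1 dst[0x05+4] := {0xc4,0xa1,0xf1,0xf2}
#2 dst[0x07+3] := {0xb7,0x61,0xba}
#3 dst[0x0b+2] := {0xe0,0x0b}
query mem[0x02]=0xf1, mem[0x09]=0xba, mem[0x0c]=0x0b, mem[0x0b]=0xe0, mem[0x06]=0xa1

MEM[0x02,0x09,0x0c,0x0b,0x06] = f1 ba 0b e0 a1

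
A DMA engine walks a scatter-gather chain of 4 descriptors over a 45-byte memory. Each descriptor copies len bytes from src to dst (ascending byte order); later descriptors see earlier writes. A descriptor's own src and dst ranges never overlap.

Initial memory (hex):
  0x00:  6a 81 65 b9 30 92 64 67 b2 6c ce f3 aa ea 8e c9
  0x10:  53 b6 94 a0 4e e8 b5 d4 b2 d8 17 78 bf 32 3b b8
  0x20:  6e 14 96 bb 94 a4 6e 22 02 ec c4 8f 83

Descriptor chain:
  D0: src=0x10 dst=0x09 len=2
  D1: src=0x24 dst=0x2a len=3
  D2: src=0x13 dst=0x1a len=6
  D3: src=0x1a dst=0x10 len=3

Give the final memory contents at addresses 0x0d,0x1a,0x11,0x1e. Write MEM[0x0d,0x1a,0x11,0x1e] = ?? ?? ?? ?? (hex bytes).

#0 dst[0x09+2] := {0x53,0xb6}
#1 dst[0x2a+3] := {0x94,0xa4,0x6e}
#2 dst[0x1a+6] := {0xa0,0x4e,0xe8,0xb5,0xd4,0xb2}
#3 dst[0x10+3] := {0xa0,0x4e,0xe8}
query mem[0x0d]=0xea, mem[0x1a]=0xa0, mem[0x11]=0x4e, mem[0x1e]=0xd4

MEM[0x0d,0x1a,0x11,0x1e] = ea a0 4e d4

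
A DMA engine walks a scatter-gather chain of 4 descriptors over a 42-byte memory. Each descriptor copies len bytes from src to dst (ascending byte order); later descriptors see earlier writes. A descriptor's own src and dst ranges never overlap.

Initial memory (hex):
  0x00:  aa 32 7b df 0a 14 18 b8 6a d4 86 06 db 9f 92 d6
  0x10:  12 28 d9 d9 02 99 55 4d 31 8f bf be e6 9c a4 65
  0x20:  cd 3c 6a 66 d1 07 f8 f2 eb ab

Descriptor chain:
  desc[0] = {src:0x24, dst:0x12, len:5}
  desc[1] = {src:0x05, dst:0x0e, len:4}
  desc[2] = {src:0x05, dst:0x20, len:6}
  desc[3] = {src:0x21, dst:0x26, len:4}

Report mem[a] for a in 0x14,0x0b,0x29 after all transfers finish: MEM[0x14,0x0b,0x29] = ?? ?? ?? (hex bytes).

D0: mem[0x12..0x16] <- [d1 07 f8 f2 eb]
D1: mem[0x0e..0x11] <- [14 18 b8 6a]
D2: mem[0x20..0x25] <- [14 18 b8 6a d4 86]
D3: mem[0x26..0x29] <- [18 b8 6a d4]
query mem[0x14]=0xf8, mem[0x0b]=0x06, mem[0x29]=0xd4

MEM[0x14,0x0b,0x29] = f8 06 d4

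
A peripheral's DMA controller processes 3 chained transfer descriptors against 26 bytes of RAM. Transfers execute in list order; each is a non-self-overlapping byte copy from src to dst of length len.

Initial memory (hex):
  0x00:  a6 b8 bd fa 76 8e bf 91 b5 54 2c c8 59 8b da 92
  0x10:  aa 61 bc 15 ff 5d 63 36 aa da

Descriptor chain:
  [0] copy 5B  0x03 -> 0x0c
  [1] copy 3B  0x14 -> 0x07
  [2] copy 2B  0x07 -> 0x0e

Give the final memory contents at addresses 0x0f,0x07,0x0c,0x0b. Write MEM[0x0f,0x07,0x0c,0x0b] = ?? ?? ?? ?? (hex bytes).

[0] 0x03->0x0c len=5 : fa 76 8e bf 91
[1] 0x14->0x07 len=3 : ff 5d 63
[2] 0x07->0x0e len=2 : ff 5d
query mem[0x0f]=0x5d, mem[0x07]=0xff, mem[0x0c]=0xfa, mem[0x0b]=0xc8

MEM[0x0f,0x07,0x0c,0x0b] = 5d ff fa c8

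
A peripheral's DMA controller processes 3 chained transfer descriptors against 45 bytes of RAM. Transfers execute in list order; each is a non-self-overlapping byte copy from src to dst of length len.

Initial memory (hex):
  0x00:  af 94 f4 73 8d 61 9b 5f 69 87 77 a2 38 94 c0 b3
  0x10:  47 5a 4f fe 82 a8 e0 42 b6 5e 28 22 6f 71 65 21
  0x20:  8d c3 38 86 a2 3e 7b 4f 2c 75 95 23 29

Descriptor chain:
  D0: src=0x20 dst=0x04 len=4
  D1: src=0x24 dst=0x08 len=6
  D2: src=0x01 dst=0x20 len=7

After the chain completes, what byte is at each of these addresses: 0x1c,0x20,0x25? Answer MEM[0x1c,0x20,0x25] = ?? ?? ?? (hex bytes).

MEM[0x1c,0x20,0x25] = 6f 94 38

#0 dst[0x04+4] := {0x8d,0xc3,0x38,0x86}
#1 dst[0x08+6] := {0xa2,0x3e,0x7b,0x4f,0x2c,0x75}
#2 dst[0x20+7] := {0x94,0xf4,0x73,0x8d,0xc3,0x38,0x86}
query mem[0x1c]=0x6f, mem[0x20]=0x94, mem[0x25]=0x38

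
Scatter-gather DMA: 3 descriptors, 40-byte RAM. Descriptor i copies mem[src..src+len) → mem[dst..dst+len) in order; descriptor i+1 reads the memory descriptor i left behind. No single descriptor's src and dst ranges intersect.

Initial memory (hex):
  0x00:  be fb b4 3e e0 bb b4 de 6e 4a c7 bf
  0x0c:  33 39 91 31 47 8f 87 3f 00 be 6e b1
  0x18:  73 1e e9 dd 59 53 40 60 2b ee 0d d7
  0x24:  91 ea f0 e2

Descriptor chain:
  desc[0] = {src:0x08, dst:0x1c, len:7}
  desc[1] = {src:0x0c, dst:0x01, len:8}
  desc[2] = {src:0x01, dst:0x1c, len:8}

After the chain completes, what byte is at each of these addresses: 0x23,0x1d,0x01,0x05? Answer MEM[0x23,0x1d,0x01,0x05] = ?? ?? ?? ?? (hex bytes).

[0] 0x08->0x1c len=7 : 6e 4a c7 bf 33 39 91
[1] 0x0c->0x01 len=8 : 33 39 91 31 47 8f 87 3f
[2] 0x01->0x1c len=8 : 33 39 91 31 47 8f 87 3f
query mem[0x23]=0x3f, mem[0x1d]=0x39, mem[0x01]=0x33, mem[0x05]=0x47

MEM[0x23,0x1d,0x01,0x05] = 3f 39 33 47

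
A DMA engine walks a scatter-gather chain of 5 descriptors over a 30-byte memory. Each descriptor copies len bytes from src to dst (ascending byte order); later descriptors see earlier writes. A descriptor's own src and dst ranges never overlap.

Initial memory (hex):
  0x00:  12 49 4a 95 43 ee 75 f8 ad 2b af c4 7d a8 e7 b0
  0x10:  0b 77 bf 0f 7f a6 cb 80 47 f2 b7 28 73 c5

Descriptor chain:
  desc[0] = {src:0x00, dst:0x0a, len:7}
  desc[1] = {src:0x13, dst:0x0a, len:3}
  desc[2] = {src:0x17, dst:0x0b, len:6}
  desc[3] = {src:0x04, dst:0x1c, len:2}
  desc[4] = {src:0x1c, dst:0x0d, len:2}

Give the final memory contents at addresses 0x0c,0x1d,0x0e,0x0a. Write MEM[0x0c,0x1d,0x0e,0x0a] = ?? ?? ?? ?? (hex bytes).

MEM[0x0c,0x1d,0x0e,0x0a] = 47 ee ee 0f

#0 dst[0x0a+7] := {0x12,0x49,0x4a,0x95,0x43,0xee,0x75}
#1 dst[0x0a+3] := {0x0f,0x7f,0xa6}
#2 dst[0x0b+6] := {0x80,0x47,0xf2,0xb7,0x28,0x73}
#3 dst[0x1c+2] := {0x43,0xee}
#4 dst[0x0d+2] := {0x43,0xee}
query mem[0x0c]=0x47, mem[0x1d]=0xee, mem[0x0e]=0xee, mem[0x0a]=0x0f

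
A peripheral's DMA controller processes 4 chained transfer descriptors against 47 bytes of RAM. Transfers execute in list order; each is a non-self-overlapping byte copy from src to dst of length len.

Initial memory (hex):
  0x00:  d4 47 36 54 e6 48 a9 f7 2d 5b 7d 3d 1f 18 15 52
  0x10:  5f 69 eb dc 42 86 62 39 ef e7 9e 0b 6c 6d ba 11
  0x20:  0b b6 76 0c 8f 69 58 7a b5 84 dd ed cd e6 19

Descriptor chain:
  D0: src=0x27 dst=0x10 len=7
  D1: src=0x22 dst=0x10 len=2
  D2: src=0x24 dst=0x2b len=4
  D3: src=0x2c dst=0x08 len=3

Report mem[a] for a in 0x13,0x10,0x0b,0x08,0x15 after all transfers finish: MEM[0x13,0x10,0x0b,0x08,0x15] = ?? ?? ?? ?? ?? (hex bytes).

[0] 0x27->0x10 len=7 : 7a b5 84 dd ed cd e6
[1] 0x22->0x10 len=2 : 76 0c
[2] 0x24->0x2b len=4 : 8f 69 58 7a
[3] 0x2c->0x08 len=3 : 69 58 7a
query mem[0x13]=0xdd, mem[0x10]=0x76, mem[0x0b]=0x3d, mem[0x08]=0x69, mem[0x15]=0xcd

MEM[0x13,0x10,0x0b,0x08,0x15] = dd 76 3d 69 cd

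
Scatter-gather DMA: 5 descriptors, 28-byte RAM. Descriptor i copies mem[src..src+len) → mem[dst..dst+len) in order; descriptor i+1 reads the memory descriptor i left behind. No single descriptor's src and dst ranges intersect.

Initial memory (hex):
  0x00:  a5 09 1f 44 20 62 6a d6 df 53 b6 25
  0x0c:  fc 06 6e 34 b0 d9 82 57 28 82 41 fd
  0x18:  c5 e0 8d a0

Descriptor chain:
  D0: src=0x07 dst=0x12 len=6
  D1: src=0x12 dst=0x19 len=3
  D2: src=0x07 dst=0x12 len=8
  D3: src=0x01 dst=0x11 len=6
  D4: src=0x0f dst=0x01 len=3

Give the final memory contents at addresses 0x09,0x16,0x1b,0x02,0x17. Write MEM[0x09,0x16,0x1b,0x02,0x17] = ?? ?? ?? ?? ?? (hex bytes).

  after D0: wrote 6B at 0x12 = d6df53b625fc
  after D1: wrote 3B at 0x19 = d6df53
  after D2: wrote 8B at 0x12 = d6df53b625fc066e
  after D3: wrote 6B at 0x11 = 091f4420626a
  after D4: wrote 3B at 0x01 = 34b009
query mem[0x09]=0x53, mem[0x16]=0x6a, mem[0x1b]=0x53, mem[0x02]=0xb0, mem[0x17]=0xfc

MEM[0x09,0x16,0x1b,0x02,0x17] = 53 6a 53 b0 fc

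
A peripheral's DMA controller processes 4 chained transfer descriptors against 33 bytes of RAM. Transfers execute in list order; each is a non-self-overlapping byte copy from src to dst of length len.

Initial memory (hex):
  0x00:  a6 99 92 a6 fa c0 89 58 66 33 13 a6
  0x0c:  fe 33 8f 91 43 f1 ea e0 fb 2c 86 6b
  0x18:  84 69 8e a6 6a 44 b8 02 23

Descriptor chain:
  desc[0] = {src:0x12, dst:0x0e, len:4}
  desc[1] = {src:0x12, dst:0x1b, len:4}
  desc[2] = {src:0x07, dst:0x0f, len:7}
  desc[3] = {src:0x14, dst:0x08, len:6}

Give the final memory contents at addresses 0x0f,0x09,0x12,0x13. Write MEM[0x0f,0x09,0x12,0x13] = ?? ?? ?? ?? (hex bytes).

MEM[0x0f,0x09,0x12,0x13] = 58 33 13 a6

  after D0: wrote 4B at 0x0e = eae0fb2c
  after D1: wrote 4B at 0x1b = eae0fb2c
  after D2: wrote 7B at 0x0f = 58663313a6fe33
  after D3: wrote 6B at 0x08 = fe33866b8469
query mem[0x0f]=0x58, mem[0x09]=0x33, mem[0x12]=0x13, mem[0x13]=0xa6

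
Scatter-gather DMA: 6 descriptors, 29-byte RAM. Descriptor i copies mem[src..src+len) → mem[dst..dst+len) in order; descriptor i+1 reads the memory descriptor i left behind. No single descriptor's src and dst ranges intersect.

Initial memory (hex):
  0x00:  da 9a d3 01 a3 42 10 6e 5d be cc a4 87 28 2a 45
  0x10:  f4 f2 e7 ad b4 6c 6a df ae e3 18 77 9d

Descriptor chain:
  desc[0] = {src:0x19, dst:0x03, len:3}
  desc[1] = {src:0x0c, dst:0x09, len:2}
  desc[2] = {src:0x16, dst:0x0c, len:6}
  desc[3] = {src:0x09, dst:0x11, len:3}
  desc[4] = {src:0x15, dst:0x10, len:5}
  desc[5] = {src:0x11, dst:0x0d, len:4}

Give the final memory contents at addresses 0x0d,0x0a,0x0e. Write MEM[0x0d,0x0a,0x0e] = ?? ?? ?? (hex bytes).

#0 dst[0x03+3] := {0xe3,0x18,0x77}
#1 dst[0x09+2] := {0x87,0x28}
#2 dst[0x0c+6] := {0x6a,0xdf,0xae,0xe3,0x18,0x77}
#3 dst[0x11+3] := {0x87,0x28,0xa4}
#4 dst[0x10+5] := {0x6c,0x6a,0xdf,0xae,0xe3}
#5 dst[0x0d+4] := {0x6a,0xdf,0xae,0xe3}
query mem[0x0d]=0x6a, mem[0x0a]=0x28, mem[0x0e]=0xdf

MEM[0x0d,0x0a,0x0e] = 6a 28 df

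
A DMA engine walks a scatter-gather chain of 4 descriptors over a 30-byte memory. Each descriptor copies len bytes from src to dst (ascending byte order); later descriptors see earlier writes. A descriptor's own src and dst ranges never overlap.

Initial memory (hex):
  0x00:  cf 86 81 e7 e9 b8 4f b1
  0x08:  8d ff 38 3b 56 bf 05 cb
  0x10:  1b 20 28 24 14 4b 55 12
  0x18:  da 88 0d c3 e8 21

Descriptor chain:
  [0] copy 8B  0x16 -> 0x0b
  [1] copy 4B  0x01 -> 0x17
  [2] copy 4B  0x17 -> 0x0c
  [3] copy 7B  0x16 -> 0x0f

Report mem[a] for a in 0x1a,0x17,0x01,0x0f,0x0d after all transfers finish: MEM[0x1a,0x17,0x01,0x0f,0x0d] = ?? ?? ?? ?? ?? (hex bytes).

[0] 0x16->0x0b len=8 : 55 12 da 88 0d c3 e8 21
[1] 0x01->0x17 len=4 : 86 81 e7 e9
[2] 0x17->0x0c len=4 : 86 81 e7 e9
[3] 0x16->0x0f len=7 : 55 86 81 e7 e9 c3 e8
query mem[0x1a]=0xe9, mem[0x17]=0x86, mem[0x01]=0x86, mem[0x0f]=0x55, mem[0x0d]=0x81

MEM[0x1a,0x17,0x01,0x0f,0x0d] = e9 86 86 55 81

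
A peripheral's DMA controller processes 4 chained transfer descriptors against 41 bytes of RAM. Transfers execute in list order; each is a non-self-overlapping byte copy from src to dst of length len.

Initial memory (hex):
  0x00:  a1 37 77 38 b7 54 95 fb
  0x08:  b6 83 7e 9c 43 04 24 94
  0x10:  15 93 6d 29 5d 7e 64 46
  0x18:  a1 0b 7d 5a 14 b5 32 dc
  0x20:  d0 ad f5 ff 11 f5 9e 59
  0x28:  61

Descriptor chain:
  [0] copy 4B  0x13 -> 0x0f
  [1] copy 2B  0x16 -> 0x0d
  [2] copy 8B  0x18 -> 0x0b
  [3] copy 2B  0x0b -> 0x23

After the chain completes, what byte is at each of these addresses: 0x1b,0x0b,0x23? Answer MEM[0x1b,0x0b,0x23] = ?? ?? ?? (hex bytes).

  after D0: wrote 4B at 0x0f = 295d7e64
  after D1: wrote 2B at 0x0d = 6446
  after D2: wrote 8B at 0x0b = a10b7d5a14b532dc
  after D3: wrote 2B at 0x23 = a10b
query mem[0x1b]=0x5a, mem[0x0b]=0xa1, mem[0x23]=0xa1

MEM[0x1b,0x0b,0x23] = 5a a1 a1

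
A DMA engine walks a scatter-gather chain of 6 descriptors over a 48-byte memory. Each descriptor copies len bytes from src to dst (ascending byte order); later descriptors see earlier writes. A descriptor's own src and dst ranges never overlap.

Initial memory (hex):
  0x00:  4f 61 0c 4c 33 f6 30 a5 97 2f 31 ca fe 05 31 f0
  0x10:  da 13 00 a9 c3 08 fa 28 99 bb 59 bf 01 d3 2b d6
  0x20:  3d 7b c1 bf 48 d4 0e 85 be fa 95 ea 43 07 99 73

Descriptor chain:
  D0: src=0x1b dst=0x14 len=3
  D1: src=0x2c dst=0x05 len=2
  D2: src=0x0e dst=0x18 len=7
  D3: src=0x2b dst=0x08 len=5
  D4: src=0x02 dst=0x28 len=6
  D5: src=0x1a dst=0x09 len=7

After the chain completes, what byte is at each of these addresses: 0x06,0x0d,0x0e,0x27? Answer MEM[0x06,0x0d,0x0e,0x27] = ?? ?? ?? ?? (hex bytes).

MEM[0x06,0x0d,0x0e,0x27] = 07 bf d6 85

D0: mem[0x14..0x16] <- [bf 01 d3]
D1: mem[0x05..0x06] <- [43 07]
D2: mem[0x18..0x1e] <- [31 f0 da 13 00 a9 bf]
D3: mem[0x08..0x0c] <- [ea 43 07 99 73]
D4: mem[0x28..0x2d] <- [0c 4c 33 43 07 a5]
D5: mem[0x09..0x0f] <- [da 13 00 a9 bf d6 3d]
query mem[0x06]=0x07, mem[0x0d]=0xbf, mem[0x0e]=0xd6, mem[0x27]=0x85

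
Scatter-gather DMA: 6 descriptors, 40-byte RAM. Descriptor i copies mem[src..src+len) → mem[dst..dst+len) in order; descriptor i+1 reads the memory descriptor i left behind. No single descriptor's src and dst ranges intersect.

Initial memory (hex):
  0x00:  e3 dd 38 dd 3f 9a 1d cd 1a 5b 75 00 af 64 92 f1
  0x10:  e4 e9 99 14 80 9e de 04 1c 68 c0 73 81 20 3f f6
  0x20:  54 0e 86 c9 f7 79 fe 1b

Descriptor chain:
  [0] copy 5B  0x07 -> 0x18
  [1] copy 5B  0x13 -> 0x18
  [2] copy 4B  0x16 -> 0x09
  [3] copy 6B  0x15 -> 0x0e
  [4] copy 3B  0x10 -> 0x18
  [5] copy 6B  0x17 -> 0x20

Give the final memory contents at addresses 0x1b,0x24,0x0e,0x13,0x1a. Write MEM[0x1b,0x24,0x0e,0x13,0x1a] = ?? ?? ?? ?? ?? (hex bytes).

D0: mem[0x18..0x1c] <- [cd 1a 5b 75 00]
D1: mem[0x18..0x1c] <- [14 80 9e de 04]
D2: mem[0x09..0x0c] <- [de 04 14 80]
D3: mem[0x0e..0x13] <- [9e de 04 14 80 9e]
D4: mem[0x18..0x1a] <- [04 14 80]
D5: mem[0x20..0x25] <- [04 04 14 80 de 04]
query mem[0x1b]=0xde, mem[0x24]=0xde, mem[0x0e]=0x9e, mem[0x13]=0x9e, mem[0x1a]=0x80

MEM[0x1b,0x24,0x0e,0x13,0x1a] = de de 9e 9e 80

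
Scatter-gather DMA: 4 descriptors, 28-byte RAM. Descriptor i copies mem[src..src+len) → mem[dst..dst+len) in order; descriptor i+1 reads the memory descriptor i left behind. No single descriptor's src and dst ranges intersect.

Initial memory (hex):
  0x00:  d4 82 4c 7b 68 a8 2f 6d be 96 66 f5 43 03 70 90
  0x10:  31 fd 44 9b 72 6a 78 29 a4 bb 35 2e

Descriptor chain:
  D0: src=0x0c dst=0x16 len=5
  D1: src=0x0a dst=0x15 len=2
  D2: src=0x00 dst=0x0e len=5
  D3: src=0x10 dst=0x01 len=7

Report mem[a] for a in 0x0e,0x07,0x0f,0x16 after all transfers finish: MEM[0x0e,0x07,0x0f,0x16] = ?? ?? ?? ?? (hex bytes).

MEM[0x0e,0x07,0x0f,0x16] = d4 f5 82 f5

#0 dst[0x16+5] := {0x43,0x03,0x70,0x90,0x31}
#1 dst[0x15+2] := {0x66,0xf5}
#2 dst[0x0e+5] := {0xd4,0x82,0x4c,0x7b,0x68}
#3 dst[0x01+7] := {0x4c,0x7b,0x68,0x9b,0x72,0x66,0xf5}
query mem[0x0e]=0xd4, mem[0x07]=0xf5, mem[0x0f]=0x82, mem[0x16]=0xf5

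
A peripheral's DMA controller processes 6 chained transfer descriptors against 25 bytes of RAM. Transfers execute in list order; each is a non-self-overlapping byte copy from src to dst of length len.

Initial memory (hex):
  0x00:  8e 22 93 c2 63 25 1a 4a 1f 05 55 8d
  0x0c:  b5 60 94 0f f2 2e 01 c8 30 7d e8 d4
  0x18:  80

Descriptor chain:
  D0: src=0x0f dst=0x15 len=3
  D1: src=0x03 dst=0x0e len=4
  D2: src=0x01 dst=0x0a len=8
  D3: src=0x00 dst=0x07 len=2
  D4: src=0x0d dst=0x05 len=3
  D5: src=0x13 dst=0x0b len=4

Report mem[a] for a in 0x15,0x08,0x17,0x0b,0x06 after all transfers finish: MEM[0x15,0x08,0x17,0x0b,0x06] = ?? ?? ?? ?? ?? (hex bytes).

MEM[0x15,0x08,0x17,0x0b,0x06] = 0f 22 2e c8 25

D0: mem[0x15..0x17] <- [0f f2 2e]
D1: mem[0x0e..0x11] <- [c2 63 25 1a]
D2: mem[0x0a..0x11] <- [22 93 c2 63 25 1a 4a 1f]
D3: mem[0x07..0x08] <- [8e 22]
D4: mem[0x05..0x07] <- [63 25 1a]
D5: mem[0x0b..0x0e] <- [c8 30 0f f2]
query mem[0x15]=0x0f, mem[0x08]=0x22, mem[0x17]=0x2e, mem[0x0b]=0xc8, mem[0x06]=0x25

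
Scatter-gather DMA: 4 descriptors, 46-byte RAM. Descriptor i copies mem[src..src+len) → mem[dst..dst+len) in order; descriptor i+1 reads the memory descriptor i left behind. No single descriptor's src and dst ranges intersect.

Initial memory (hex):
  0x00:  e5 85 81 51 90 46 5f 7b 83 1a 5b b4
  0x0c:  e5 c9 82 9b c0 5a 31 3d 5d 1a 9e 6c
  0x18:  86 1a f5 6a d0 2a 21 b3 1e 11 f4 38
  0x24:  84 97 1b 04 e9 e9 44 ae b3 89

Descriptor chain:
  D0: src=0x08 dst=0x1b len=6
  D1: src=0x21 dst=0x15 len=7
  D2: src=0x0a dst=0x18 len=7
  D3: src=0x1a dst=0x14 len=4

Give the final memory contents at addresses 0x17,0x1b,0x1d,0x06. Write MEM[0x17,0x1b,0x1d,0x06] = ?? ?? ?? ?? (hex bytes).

  after D0: wrote 6B at 0x1b = 831a5bb4e5c9
  after D1: wrote 7B at 0x15 = 11f43884971b04
  after D2: wrote 7B at 0x18 = 5bb4e5c9829bc0
  after D3: wrote 4B at 0x14 = e5c9829b
query mem[0x17]=0x9b, mem[0x1b]=0xc9, mem[0x1d]=0x9b, mem[0x06]=0x5f

MEM[0x17,0x1b,0x1d,0x06] = 9b c9 9b 5f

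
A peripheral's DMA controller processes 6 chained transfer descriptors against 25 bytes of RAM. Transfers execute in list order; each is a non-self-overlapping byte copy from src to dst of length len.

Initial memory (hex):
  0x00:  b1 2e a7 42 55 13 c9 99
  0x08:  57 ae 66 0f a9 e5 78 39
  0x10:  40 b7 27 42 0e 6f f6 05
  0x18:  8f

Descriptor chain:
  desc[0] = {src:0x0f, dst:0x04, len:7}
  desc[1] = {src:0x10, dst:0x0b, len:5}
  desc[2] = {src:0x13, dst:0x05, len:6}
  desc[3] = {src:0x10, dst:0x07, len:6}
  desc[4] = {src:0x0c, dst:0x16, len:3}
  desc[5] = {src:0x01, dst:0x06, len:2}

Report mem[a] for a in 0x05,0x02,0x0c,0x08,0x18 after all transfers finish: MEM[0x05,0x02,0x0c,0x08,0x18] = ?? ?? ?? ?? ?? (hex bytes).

  after D0: wrote 7B at 0x04 = 3940b727420e6f
  after D1: wrote 5B at 0x0b = 40b727420e
  after D2: wrote 6B at 0x05 = 420e6ff6058f
  after D3: wrote 6B at 0x07 = 40b727420e6f
  after D4: wrote 3B at 0x16 = 6f2742
  after D5: wrote 2B at 0x06 = 2ea7
query mem[0x05]=0x42, mem[0x02]=0xa7, mem[0x0c]=0x6f, mem[0x08]=0xb7, mem[0x18]=0x42

MEM[0x05,0x02,0x0c,0x08,0x18] = 42 a7 6f b7 42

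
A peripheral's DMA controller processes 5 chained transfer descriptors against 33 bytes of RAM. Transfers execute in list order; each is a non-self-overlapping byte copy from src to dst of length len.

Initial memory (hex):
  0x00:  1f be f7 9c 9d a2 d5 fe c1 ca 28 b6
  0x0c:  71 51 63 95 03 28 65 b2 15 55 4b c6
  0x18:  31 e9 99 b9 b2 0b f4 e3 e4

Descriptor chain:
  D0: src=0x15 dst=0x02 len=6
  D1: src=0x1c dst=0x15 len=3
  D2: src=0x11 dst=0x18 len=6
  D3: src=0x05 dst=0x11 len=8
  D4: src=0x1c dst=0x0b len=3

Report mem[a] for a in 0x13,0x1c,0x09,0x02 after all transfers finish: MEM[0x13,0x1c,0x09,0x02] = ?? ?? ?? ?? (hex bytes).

[0] 0x15->0x02 len=6 : 55 4b c6 31 e9 99
[1] 0x1c->0x15 len=3 : b2 0b f4
[2] 0x11->0x18 len=6 : 28 65 b2 15 b2 0b
[3] 0x05->0x11 len=8 : 31 e9 99 c1 ca 28 b6 71
[4] 0x1c->0x0b len=3 : b2 0b f4
query mem[0x13]=0x99, mem[0x1c]=0xb2, mem[0x09]=0xca, mem[0x02]=0x55

MEM[0x13,0x1c,0x09,0x02] = 99 b2 ca 55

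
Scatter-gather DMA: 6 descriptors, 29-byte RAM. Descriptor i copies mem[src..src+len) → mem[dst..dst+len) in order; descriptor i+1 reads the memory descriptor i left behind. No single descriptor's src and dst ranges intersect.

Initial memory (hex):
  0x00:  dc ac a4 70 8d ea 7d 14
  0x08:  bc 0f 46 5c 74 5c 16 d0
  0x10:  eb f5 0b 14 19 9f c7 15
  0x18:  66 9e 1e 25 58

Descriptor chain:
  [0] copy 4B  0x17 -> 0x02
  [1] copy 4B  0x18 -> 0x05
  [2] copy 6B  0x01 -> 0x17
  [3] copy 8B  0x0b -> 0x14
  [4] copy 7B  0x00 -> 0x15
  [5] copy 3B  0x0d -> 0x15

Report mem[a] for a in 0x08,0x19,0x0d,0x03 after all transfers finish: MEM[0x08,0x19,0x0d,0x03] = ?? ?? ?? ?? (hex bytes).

[0] 0x17->0x02 len=4 : 15 66 9e 1e
[1] 0x18->0x05 len=4 : 66 9e 1e 25
[2] 0x01->0x17 len=6 : ac 15 66 9e 66 9e
[3] 0x0b->0x14 len=8 : 5c 74 5c 16 d0 eb f5 0b
[4] 0x00->0x15 len=7 : dc ac 15 66 9e 66 9e
[5] 0x0d->0x15 len=3 : 5c 16 d0
query mem[0x08]=0x25, mem[0x19]=0x9e, mem[0x0d]=0x5c, mem[0x03]=0x66

MEM[0x08,0x19,0x0d,0x03] = 25 9e 5c 66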